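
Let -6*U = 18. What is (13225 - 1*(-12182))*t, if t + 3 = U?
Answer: -152442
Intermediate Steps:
U = -3 (U = -⅙*18 = -3)
t = -6 (t = -3 - 3 = -6)
(13225 - 1*(-12182))*t = (13225 - 1*(-12182))*(-6) = (13225 + 12182)*(-6) = 25407*(-6) = -152442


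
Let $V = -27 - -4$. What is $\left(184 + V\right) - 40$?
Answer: $121$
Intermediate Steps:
$V = -23$ ($V = -27 + 4 = -23$)
$\left(184 + V\right) - 40 = \left(184 - 23\right) - 40 = 161 - 40 = 121$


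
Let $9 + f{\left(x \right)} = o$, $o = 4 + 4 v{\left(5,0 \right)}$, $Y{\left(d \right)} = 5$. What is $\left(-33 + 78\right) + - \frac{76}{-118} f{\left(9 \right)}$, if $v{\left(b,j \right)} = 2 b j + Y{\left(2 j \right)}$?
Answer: $\frac{3225}{59} \approx 54.661$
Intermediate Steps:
$v{\left(b,j \right)} = 5 + 2 b j$ ($v{\left(b,j \right)} = 2 b j + 5 = 5 + 2 b j$)
$o = 24$ ($o = 4 + 4 \left(5 + 2 \cdot 5 \cdot 0\right) = 4 + 4 \left(5 + 0\right) = 4 + 4 \cdot 5 = 4 + 20 = 24$)
$f{\left(x \right)} = 15$ ($f{\left(x \right)} = -9 + 24 = 15$)
$\left(-33 + 78\right) + - \frac{76}{-118} f{\left(9 \right)} = \left(-33 + 78\right) + - \frac{76}{-118} \cdot 15 = 45 + \left(-76\right) \left(- \frac{1}{118}\right) 15 = 45 + \frac{38}{59} \cdot 15 = 45 + \frac{570}{59} = \frac{3225}{59}$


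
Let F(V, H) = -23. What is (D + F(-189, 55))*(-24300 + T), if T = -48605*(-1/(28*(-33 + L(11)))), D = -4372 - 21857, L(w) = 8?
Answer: 22391124923/35 ≈ 6.3975e+8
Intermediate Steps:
D = -26229
T = -9721/140 (T = -48605*(-1/(28*(-33 + 8))) = -48605/((-25*(-28))) = -48605/700 = -48605*1/700 = -9721/140 ≈ -69.436)
(D + F(-189, 55))*(-24300 + T) = (-26229 - 23)*(-24300 - 9721/140) = -26252*(-3411721/140) = 22391124923/35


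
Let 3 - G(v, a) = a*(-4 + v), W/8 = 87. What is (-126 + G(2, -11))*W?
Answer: -100920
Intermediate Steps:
W = 696 (W = 8*87 = 696)
G(v, a) = 3 - a*(-4 + v)
(-126 + G(2, -11))*W = (-126 + (3 + 4*(-11) - 1*(-11)*2))*696 = (-126 + (3 - 44 + 22))*696 = (-126 - 19)*696 = -145*696 = -100920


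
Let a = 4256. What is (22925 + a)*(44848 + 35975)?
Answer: 2196849963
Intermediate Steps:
(22925 + a)*(44848 + 35975) = (22925 + 4256)*(44848 + 35975) = 27181*80823 = 2196849963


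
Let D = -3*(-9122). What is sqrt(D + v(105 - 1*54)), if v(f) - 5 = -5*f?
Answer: 2*sqrt(6779) ≈ 164.67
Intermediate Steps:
v(f) = 5 - 5*f
D = 27366
sqrt(D + v(105 - 1*54)) = sqrt(27366 + (5 - 5*(105 - 1*54))) = sqrt(27366 + (5 - 5*(105 - 54))) = sqrt(27366 + (5 - 5*51)) = sqrt(27366 + (5 - 255)) = sqrt(27366 - 250) = sqrt(27116) = 2*sqrt(6779)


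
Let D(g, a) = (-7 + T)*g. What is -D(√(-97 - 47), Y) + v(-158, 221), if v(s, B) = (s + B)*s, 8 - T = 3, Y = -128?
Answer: -9954 + 24*I ≈ -9954.0 + 24.0*I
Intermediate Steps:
T = 5 (T = 8 - 1*3 = 8 - 3 = 5)
v(s, B) = s*(B + s) (v(s, B) = (B + s)*s = s*(B + s))
D(g, a) = -2*g (D(g, a) = (-7 + 5)*g = -2*g)
-D(√(-97 - 47), Y) + v(-158, 221) = -(-2)*√(-97 - 47) - 158*(221 - 158) = -(-2)*√(-144) - 158*63 = -(-2)*12*I - 9954 = -(-24)*I - 9954 = 24*I - 9954 = -9954 + 24*I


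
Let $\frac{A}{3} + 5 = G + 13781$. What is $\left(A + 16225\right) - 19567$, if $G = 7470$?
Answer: $60396$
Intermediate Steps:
$A = 63738$ ($A = -15 + 3 \left(7470 + 13781\right) = -15 + 3 \cdot 21251 = -15 + 63753 = 63738$)
$\left(A + 16225\right) - 19567 = \left(63738 + 16225\right) - 19567 = 79963 - 19567 = 60396$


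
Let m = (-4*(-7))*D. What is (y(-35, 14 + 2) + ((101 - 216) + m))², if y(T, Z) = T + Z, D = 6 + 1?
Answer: 3844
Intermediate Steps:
D = 7
m = 196 (m = -4*(-7)*7 = 28*7 = 196)
(y(-35, 14 + 2) + ((101 - 216) + m))² = ((-35 + (14 + 2)) + ((101 - 216) + 196))² = ((-35 + 16) + (-115 + 196))² = (-19 + 81)² = 62² = 3844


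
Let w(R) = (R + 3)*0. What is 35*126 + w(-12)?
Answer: 4410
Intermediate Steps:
w(R) = 0 (w(R) = (3 + R)*0 = 0)
35*126 + w(-12) = 35*126 + 0 = 4410 + 0 = 4410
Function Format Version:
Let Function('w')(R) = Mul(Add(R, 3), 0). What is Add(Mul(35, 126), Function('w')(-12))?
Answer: 4410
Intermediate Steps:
Function('w')(R) = 0 (Function('w')(R) = Mul(Add(3, R), 0) = 0)
Add(Mul(35, 126), Function('w')(-12)) = Add(Mul(35, 126), 0) = Add(4410, 0) = 4410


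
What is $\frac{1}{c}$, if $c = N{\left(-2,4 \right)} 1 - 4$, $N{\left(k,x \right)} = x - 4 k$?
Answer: $\frac{1}{8} \approx 0.125$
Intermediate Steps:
$c = 8$ ($c = \left(4 - -8\right) 1 - 4 = \left(4 + 8\right) 1 - 4 = 12 \cdot 1 - 4 = 12 - 4 = 8$)
$\frac{1}{c} = \frac{1}{8}$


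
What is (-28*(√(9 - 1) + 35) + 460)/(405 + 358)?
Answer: -520/763 - 8*√2/109 ≈ -0.78532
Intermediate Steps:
(-28*(√(9 - 1) + 35) + 460)/(405 + 358) = (-28*(√8 + 35) + 460)/763 = (-28*(2*√2 + 35) + 460)*(1/763) = (-28*(35 + 2*√2) + 460)*(1/763) = ((-980 - 56*√2) + 460)*(1/763) = (-520 - 56*√2)*(1/763) = -520/763 - 8*√2/109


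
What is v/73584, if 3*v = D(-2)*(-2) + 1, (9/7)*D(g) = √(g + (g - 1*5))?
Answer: 1/220752 - I/47304 ≈ 4.53e-6 - 2.114e-5*I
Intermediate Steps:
D(g) = 7*√(-5 + 2*g)/9 (D(g) = 7*√(g + (g - 1*5))/9 = 7*√(g + (g - 5))/9 = 7*√(g + (-5 + g))/9 = 7*√(-5 + 2*g)/9)
v = ⅓ - 14*I/9 (v = ((7*√(-5 + 2*(-2))/9)*(-2) + 1)/3 = ((7*√(-5 - 4)/9)*(-2) + 1)/3 = ((7*√(-9)/9)*(-2) + 1)/3 = ((7*(3*I)/9)*(-2) + 1)/3 = ((7*I/3)*(-2) + 1)/3 = (-14*I/3 + 1)/3 = (1 - 14*I/3)/3 = ⅓ - 14*I/9 ≈ 0.33333 - 1.5556*I)
v/73584 = (⅓ - 14*I/9)/73584 = (⅓ - 14*I/9)*(1/73584) = 1/220752 - I/47304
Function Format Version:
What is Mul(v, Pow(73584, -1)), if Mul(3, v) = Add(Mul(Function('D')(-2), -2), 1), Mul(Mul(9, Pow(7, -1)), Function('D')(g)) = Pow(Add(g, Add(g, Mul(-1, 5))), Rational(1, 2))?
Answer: Add(Rational(1, 220752), Mul(Rational(-1, 47304), I)) ≈ Add(4.5300e-6, Mul(-2.1140e-5, I))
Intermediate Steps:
Function('D')(g) = Mul(Rational(7, 9), Pow(Add(-5, Mul(2, g)), Rational(1, 2))) (Function('D')(g) = Mul(Rational(7, 9), Pow(Add(g, Add(g, Mul(-1, 5))), Rational(1, 2))) = Mul(Rational(7, 9), Pow(Add(g, Add(g, -5)), Rational(1, 2))) = Mul(Rational(7, 9), Pow(Add(g, Add(-5, g)), Rational(1, 2))) = Mul(Rational(7, 9), Pow(Add(-5, Mul(2, g)), Rational(1, 2))))
v = Add(Rational(1, 3), Mul(Rational(-14, 9), I)) (v = Mul(Rational(1, 3), Add(Mul(Mul(Rational(7, 9), Pow(Add(-5, Mul(2, -2)), Rational(1, 2))), -2), 1)) = Mul(Rational(1, 3), Add(Mul(Mul(Rational(7, 9), Pow(Add(-5, -4), Rational(1, 2))), -2), 1)) = Mul(Rational(1, 3), Add(Mul(Mul(Rational(7, 9), Pow(-9, Rational(1, 2))), -2), 1)) = Mul(Rational(1, 3), Add(Mul(Mul(Rational(7, 9), Mul(3, I)), -2), 1)) = Mul(Rational(1, 3), Add(Mul(Mul(Rational(7, 3), I), -2), 1)) = Mul(Rational(1, 3), Add(Mul(Rational(-14, 3), I), 1)) = Mul(Rational(1, 3), Add(1, Mul(Rational(-14, 3), I))) = Add(Rational(1, 3), Mul(Rational(-14, 9), I)) ≈ Add(0.33333, Mul(-1.5556, I)))
Mul(v, Pow(73584, -1)) = Mul(Add(Rational(1, 3), Mul(Rational(-14, 9), I)), Pow(73584, -1)) = Mul(Add(Rational(1, 3), Mul(Rational(-14, 9), I)), Rational(1, 73584)) = Add(Rational(1, 220752), Mul(Rational(-1, 47304), I))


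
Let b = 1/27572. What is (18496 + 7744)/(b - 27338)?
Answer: -144697856/150752667 ≈ -0.95984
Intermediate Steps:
b = 1/27572 ≈ 3.6269e-5
(18496 + 7744)/(b - 27338) = (18496 + 7744)/(1/27572 - 27338) = 26240/(-753763335/27572) = 26240*(-27572/753763335) = -144697856/150752667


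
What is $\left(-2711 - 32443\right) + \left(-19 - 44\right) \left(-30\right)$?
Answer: $-33264$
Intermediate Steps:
$\left(-2711 - 32443\right) + \left(-19 - 44\right) \left(-30\right) = -35154 - -1890 = -35154 + 1890 = -33264$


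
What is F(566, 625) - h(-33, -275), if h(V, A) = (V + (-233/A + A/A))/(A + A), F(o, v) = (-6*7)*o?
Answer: -3595523567/151250 ≈ -23772.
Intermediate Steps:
F(o, v) = -42*o
h(V, A) = (1 + V - 233/A)/(2*A) (h(V, A) = (V + (-233/A + 1))/((2*A)) = (V + (1 - 233/A))*(1/(2*A)) = (1 + V - 233/A)*(1/(2*A)) = (1 + V - 233/A)/(2*A))
F(566, 625) - h(-33, -275) = -42*566 - (-233 - 275*(1 - 33))/(2*(-275)²) = -23772 - (-233 - 275*(-32))/(2*75625) = -23772 - (-233 + 8800)/(2*75625) = -23772 - 8567/(2*75625) = -23772 - 1*8567/151250 = -23772 - 8567/151250 = -3595523567/151250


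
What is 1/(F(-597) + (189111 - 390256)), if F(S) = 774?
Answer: -1/200371 ≈ -4.9907e-6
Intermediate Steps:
1/(F(-597) + (189111 - 390256)) = 1/(774 + (189111 - 390256)) = 1/(774 - 201145) = 1/(-200371) = -1/200371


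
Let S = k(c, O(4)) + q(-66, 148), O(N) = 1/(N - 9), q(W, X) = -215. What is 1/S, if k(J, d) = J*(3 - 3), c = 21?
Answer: -1/215 ≈ -0.0046512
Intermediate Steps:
O(N) = 1/(-9 + N)
k(J, d) = 0 (k(J, d) = J*0 = 0)
S = -215 (S = 0 - 215 = -215)
1/S = 1/(-215) = -1/215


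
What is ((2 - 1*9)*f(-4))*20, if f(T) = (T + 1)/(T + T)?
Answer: -105/2 ≈ -52.500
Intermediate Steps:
f(T) = (1 + T)/(2*T) (f(T) = (1 + T)/((2*T)) = (1 + T)*(1/(2*T)) = (1 + T)/(2*T))
((2 - 1*9)*f(-4))*20 = ((2 - 1*9)*((½)*(1 - 4)/(-4)))*20 = ((2 - 9)*((½)*(-¼)*(-3)))*20 = -7*3/8*20 = -21/8*20 = -105/2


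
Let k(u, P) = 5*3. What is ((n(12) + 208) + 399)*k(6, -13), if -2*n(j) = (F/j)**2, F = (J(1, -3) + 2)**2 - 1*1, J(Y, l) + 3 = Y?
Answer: 874075/96 ≈ 9105.0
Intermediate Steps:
J(Y, l) = -3 + Y
k(u, P) = 15
F = -1 (F = ((-3 + 1) + 2)**2 - 1*1 = (-2 + 2)**2 - 1 = 0**2 - 1 = 0 - 1 = -1)
n(j) = -1/(2*j**2)
((n(12) + 208) + 399)*k(6, -13) = ((-1/2/12**2 + 208) + 399)*15 = ((-1/2*1/144 + 208) + 399)*15 = ((-1/288 + 208) + 399)*15 = (59903/288 + 399)*15 = (174815/288)*15 = 874075/96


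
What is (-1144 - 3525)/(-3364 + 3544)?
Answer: -4669/180 ≈ -25.939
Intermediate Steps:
(-1144 - 3525)/(-3364 + 3544) = -4669/180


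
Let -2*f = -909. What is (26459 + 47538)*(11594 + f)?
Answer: 1783105709/2 ≈ 8.9155e+8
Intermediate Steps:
f = 909/2 (f = -1/2*(-909) = 909/2 ≈ 454.50)
(26459 + 47538)*(11594 + f) = (26459 + 47538)*(11594 + 909/2) = 73997*(24097/2) = 1783105709/2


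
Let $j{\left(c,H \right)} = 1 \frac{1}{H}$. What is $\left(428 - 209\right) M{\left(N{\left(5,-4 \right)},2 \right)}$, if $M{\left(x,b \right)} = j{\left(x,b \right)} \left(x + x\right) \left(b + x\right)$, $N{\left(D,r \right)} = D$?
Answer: $7665$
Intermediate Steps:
$j{\left(c,H \right)} = \frac{1}{H}$
$M{\left(x,b \right)} = \frac{2 x \left(b + x\right)}{b}$ ($M{\left(x,b \right)} = \frac{\left(x + x\right) \left(b + x\right)}{b} = \frac{2 x \left(b + x\right)}{b}$)
$\left(428 - 209\right) M{\left(N{\left(5,-4 \right)},2 \right)} = \left(428 - 209\right) 2 \cdot 5 \cdot \frac{1}{2} \left(2 + 5\right) = \left(428 - 209\right) 2 \cdot 5 \cdot \frac{1}{2} \cdot 7 = 219 \cdot 35 = 7665$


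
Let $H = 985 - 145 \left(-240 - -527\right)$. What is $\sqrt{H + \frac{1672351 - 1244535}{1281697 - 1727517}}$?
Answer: $\frac{2 i \sqrt{126181649570955}}{111455} \approx 201.57 i$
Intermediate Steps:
$H = -40630$ ($H = 985 - 145 \left(-240 + 527\right) = 985 - 41615 = -40630$)
$\sqrt{H + \frac{1672351 - 1244535}{1281697 - 1727517}} = \sqrt{-40630 + \frac{1672351 - 1244535}{1281697 - 1727517}} = \sqrt{-40630 + \frac{427816}{-445820}} = \sqrt{-40630 + 427816 \left(- \frac{1}{445820}\right)} = \sqrt{-40630 - \frac{106954}{111455}} = \sqrt{- \frac{4528523604}{111455}} = \frac{2 i \sqrt{126181649570955}}{111455}$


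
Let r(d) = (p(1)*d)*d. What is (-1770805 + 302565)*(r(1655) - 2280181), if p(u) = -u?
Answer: 7369399017440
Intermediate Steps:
r(d) = -d² (r(d) = ((-1*1)*d)*d = (-d)*d = -d²)
(-1770805 + 302565)*(r(1655) - 2280181) = (-1770805 + 302565)*(-1*1655² - 2280181) = -1468240*(-1*2739025 - 2280181) = -1468240*(-2739025 - 2280181) = -1468240*(-5019206) = 7369399017440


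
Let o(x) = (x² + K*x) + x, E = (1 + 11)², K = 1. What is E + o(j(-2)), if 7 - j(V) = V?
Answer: 243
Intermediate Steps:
j(V) = 7 - V
E = 144 (E = 12² = 144)
o(x) = x² + 2*x (o(x) = (x² + 1*x) + x = (x² + x) + x = (x + x²) + x = x² + 2*x)
E + o(j(-2)) = 144 + (7 - 1*(-2))*(2 + (7 - 1*(-2))) = 144 + (7 + 2)*(2 + (7 + 2)) = 144 + 9*(2 + 9) = 144 + 9*11 = 144 + 99 = 243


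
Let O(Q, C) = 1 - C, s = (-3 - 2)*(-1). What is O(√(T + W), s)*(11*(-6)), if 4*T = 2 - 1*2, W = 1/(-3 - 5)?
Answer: 264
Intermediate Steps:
W = -⅛ (W = 1/(-8) = -⅛ ≈ -0.12500)
T = 0 (T = (2 - 1*2)/4 = (2 - 2)/4 = (¼)*0 = 0)
s = 5 (s = -5*(-1) = 5)
O(√(T + W), s)*(11*(-6)) = (1 - 1*5)*(11*(-6)) = (1 - 5)*(-66) = -4*(-66) = 264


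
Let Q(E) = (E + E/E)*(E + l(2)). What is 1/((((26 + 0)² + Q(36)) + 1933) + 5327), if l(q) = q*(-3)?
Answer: 1/9046 ≈ 0.00011055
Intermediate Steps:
l(q) = -3*q
Q(E) = (1 + E)*(-6 + E) (Q(E) = (E + E/E)*(E - 3*2) = (E + 1)*(E - 6) = (1 + E)*(-6 + E))
1/((((26 + 0)² + Q(36)) + 1933) + 5327) = 1/((((26 + 0)² + (-6 + 36² - 5*36)) + 1933) + 5327) = 1/(((26² + (-6 + 1296 - 180)) + 1933) + 5327) = 1/(((676 + 1110) + 1933) + 5327) = 1/((1786 + 1933) + 5327) = 1/(3719 + 5327) = 1/9046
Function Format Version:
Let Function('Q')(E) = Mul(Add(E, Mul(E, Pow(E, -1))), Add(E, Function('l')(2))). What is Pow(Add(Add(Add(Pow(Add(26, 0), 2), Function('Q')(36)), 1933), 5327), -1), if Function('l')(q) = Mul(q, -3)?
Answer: Rational(1, 9046) ≈ 0.00011055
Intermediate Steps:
Function('l')(q) = Mul(-3, q)
Function('Q')(E) = Mul(Add(1, E), Add(-6, E)) (Function('Q')(E) = Mul(Add(E, Mul(E, Pow(E, -1))), Add(E, Mul(-3, 2))) = Mul(Add(E, 1), Add(E, -6)) = Mul(Add(1, E), Add(-6, E)))
Pow(Add(Add(Add(Pow(Add(26, 0), 2), Function('Q')(36)), 1933), 5327), -1) = Pow(Add(Add(Add(Pow(Add(26, 0), 2), Add(-6, Pow(36, 2), Mul(-5, 36))), 1933), 5327), -1) = Pow(Add(Add(Add(Pow(26, 2), Add(-6, 1296, -180)), 1933), 5327), -1) = Pow(Add(Add(Add(676, 1110), 1933), 5327), -1) = Pow(Add(Add(1786, 1933), 5327), -1) = Pow(Add(3719, 5327), -1) = Pow(9046, -1) = Rational(1, 9046)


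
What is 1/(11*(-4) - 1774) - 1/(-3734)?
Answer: -479/1697103 ≈ -0.00028225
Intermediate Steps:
1/(11*(-4) - 1774) - 1/(-3734) = 1/(-44 - 1774) - 1*(-1/3734) = 1/(-1818) + 1/3734 = -1/1818 + 1/3734 = -479/1697103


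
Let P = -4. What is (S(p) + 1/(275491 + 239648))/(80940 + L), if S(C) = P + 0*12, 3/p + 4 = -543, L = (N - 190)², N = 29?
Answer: -2060555/55048268679 ≈ -3.7432e-5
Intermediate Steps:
L = 25921 (L = (29 - 190)² = (-161)² = 25921)
p = -3/547 (p = 3/(-4 - 543) = 3/(-547) = 3*(-1/547) = -3/547 ≈ -0.0054845)
S(C) = -4 (S(C) = -4 + 0*12 = -4 + 0 = -4)
(S(p) + 1/(275491 + 239648))/(80940 + L) = (-4 + 1/(275491 + 239648))/(80940 + 25921) = (-4 + 1/515139)/106861 = (-4 + 1/515139)*(1/106861) = -2060555/515139*1/106861 = -2060555/55048268679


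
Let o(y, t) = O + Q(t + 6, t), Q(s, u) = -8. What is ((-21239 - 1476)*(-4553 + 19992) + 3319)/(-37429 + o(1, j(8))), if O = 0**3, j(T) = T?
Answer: 350693566/37437 ≈ 9367.6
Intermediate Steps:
O = 0
o(y, t) = -8 (o(y, t) = 0 - 8 = -8)
((-21239 - 1476)*(-4553 + 19992) + 3319)/(-37429 + o(1, j(8))) = ((-21239 - 1476)*(-4553 + 19992) + 3319)/(-37429 - 8) = (-22715*15439 + 3319)/(-37437) = (-350696885 + 3319)*(-1/37437) = -350693566*(-1/37437) = 350693566/37437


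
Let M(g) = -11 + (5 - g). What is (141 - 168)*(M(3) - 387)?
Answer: 10692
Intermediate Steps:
M(g) = -6 - g
(141 - 168)*(M(3) - 387) = (141 - 168)*((-6 - 1*3) - 387) = -27*((-6 - 3) - 387) = -27*(-9 - 387) = -27*(-396) = 10692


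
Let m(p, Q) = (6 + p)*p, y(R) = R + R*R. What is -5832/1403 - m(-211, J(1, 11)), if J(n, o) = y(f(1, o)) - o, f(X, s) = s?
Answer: -60692597/1403 ≈ -43259.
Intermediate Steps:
y(R) = R + R²
J(n, o) = -o + o*(1 + o) (J(n, o) = o*(1 + o) - o = -o + o*(1 + o))
m(p, Q) = p*(6 + p)
-5832/1403 - m(-211, J(1, 11)) = -5832/1403 - (-211)*(6 - 211) = -5832*1/1403 - (-211)*(-205) = -5832/1403 - 1*43255 = -5832/1403 - 43255 = -60692597/1403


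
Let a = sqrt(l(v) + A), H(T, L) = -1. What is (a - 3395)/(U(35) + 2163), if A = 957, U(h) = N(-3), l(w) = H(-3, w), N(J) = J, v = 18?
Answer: -679/432 + sqrt(239)/1080 ≈ -1.5574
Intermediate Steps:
l(w) = -1
U(h) = -3
a = 2*sqrt(239) (a = sqrt(-1 + 957) = sqrt(956) = 2*sqrt(239) ≈ 30.919)
(a - 3395)/(U(35) + 2163) = (2*sqrt(239) - 3395)/(-3 + 2163) = (-3395 + 2*sqrt(239))/2160 = (-3395 + 2*sqrt(239))*(1/2160) = -679/432 + sqrt(239)/1080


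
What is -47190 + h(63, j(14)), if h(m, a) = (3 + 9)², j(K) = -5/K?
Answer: -47046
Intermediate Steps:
h(m, a) = 144 (h(m, a) = 12² = 144)
-47190 + h(63, j(14)) = -47190 + 144 = -47046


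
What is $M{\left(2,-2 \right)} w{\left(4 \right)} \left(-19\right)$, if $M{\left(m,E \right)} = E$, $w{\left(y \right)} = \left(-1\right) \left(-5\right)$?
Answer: $190$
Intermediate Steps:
$w{\left(y \right)} = 5$
$M{\left(2,-2 \right)} w{\left(4 \right)} \left(-19\right) = \left(-2\right) 5 \left(-19\right) = \left(-10\right) \left(-19\right) = 190$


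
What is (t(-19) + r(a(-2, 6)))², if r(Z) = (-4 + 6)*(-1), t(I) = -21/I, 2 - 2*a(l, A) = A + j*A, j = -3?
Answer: 289/361 ≈ 0.80055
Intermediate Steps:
a(l, A) = 1 + A (a(l, A) = 1 - (A - 3*A)/2 = 1 - (-1)*A = 1 + A)
r(Z) = -2 (r(Z) = 2*(-1) = -2)
(t(-19) + r(a(-2, 6)))² = (-21/(-19) - 2)² = (-21*(-1/19) - 2)² = (21/19 - 2)² = (-17/19)² = 289/361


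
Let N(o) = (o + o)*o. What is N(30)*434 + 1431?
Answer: 782631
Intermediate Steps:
N(o) = 2*o² (N(o) = (2*o)*o = 2*o²)
N(30)*434 + 1431 = (2*30²)*434 + 1431 = (2*900)*434 + 1431 = 1800*434 + 1431 = 781200 + 1431 = 782631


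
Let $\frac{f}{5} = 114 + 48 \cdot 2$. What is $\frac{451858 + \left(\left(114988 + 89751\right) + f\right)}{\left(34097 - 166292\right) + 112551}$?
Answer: $- \frac{657647}{19644} \approx -33.478$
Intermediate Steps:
$f = 1050$ ($f = 5 \left(114 + 48 \cdot 2\right) = 5 \left(114 + 96\right) = 5 \cdot 210 = 1050$)
$\frac{451858 + \left(\left(114988 + 89751\right) + f\right)}{\left(34097 - 166292\right) + 112551} = \frac{451858 + \left(\left(114988 + 89751\right) + 1050\right)}{\left(34097 - 166292\right) + 112551} = \frac{451858 + \left(204739 + 1050\right)}{-132195 + 112551} = \frac{451858 + 205789}{-19644} = 657647 \left(- \frac{1}{19644}\right) = - \frac{657647}{19644}$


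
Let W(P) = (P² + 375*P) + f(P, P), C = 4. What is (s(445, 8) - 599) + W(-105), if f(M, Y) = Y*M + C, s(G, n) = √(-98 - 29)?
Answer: -17920 + I*√127 ≈ -17920.0 + 11.269*I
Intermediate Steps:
s(G, n) = I*√127 (s(G, n) = √(-127) = I*√127)
f(M, Y) = 4 + M*Y (f(M, Y) = Y*M + 4 = M*Y + 4 = 4 + M*Y)
W(P) = 4 + 2*P² + 375*P (W(P) = (P² + 375*P) + (4 + P*P) = (P² + 375*P) + (4 + P²) = 4 + 2*P² + 375*P)
(s(445, 8) - 599) + W(-105) = (I*√127 - 599) + (4 + 2*(-105)² + 375*(-105)) = (-599 + I*√127) + (4 + 2*11025 - 39375) = (-599 + I*√127) + (4 + 22050 - 39375) = (-599 + I*√127) - 17321 = -17920 + I*√127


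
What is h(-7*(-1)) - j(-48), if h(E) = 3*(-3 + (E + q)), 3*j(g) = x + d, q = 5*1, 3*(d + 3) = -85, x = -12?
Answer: 373/9 ≈ 41.444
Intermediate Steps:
d = -94/3 (d = -3 + (1/3)*(-85) = -3 - 85/3 = -94/3 ≈ -31.333)
q = 5
j(g) = -130/9 (j(g) = (-12 - 94/3)/3 = (1/3)*(-130/3) = -130/9)
h(E) = 6 + 3*E (h(E) = 3*(-3 + (E + 5)) = 3*(-3 + (5 + E)) = 3*(2 + E) = 6 + 3*E)
h(-7*(-1)) - j(-48) = (6 + 3*(-7*(-1))) - 1*(-130/9) = (6 + 3*7) + 130/9 = (6 + 21) + 130/9 = 27 + 130/9 = 373/9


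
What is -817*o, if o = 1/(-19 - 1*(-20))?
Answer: -817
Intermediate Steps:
o = 1 (o = 1/(-19 + 20) = 1/1 = 1)
-817*o = -817*1 = -817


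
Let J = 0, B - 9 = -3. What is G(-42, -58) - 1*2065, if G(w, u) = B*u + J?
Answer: -2413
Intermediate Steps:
B = 6 (B = 9 - 3 = 6)
G(w, u) = 6*u (G(w, u) = 6*u + 0 = 6*u)
G(-42, -58) - 1*2065 = 6*(-58) - 1*2065 = -348 - 2065 = -2413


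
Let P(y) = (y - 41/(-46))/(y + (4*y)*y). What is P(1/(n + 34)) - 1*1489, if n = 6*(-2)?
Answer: -439997/299 ≈ -1471.6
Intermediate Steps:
n = -12
P(y) = (41/46 + y)/(y + 4*y**2) (P(y) = (y - 41*(-1/46))/(y + 4*y**2) = (y + 41/46)/(y + 4*y**2) = (41/46 + y)/(y + 4*y**2))
P(1/(n + 34)) - 1*1489 = (41/46 + 1/(-12 + 34))/((1/(-12 + 34))*(1 + 4/(-12 + 34))) - 1*1489 = (41/46 + 1/22)/((1/22)*(1 + 4/22)) - 1489 = (41/46 + 1/22)/((1/22)*(1 + 4*(1/22))) - 1489 = 22*(237/253)/(1 + 2/11) - 1489 = 22*(237/253)/(13/11) - 1489 = 22*(11/13)*(237/253) - 1489 = 5214/299 - 1489 = -439997/299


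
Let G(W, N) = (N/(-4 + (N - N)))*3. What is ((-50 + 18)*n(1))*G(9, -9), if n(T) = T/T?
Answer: -216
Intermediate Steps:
n(T) = 1
G(W, N) = -3*N/4 (G(W, N) = (N/(-4 + 0))*3 = (N/(-4))*3 = (N*(-¼))*3 = -N/4*3 = -3*N/4)
((-50 + 18)*n(1))*G(9, -9) = ((-50 + 18)*1)*(-¾*(-9)) = -32*1*(27/4) = -32*27/4 = -216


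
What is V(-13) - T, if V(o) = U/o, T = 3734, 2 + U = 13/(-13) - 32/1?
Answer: -48507/13 ≈ -3731.3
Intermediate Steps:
U = -35 (U = -2 + (13/(-13) - 32/1) = -2 + (13*(-1/13) - 32*1) = -2 + (-1 - 32) = -2 - 33 = -35)
V(o) = -35/o
V(-13) - T = -35/(-13) - 1*3734 = -35*(-1/13) - 3734 = 35/13 - 3734 = -48507/13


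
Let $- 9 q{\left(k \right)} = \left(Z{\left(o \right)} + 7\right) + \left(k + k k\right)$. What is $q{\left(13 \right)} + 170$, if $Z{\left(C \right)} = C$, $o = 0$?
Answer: $149$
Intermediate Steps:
$q{\left(k \right)} = - \frac{7}{9} - \frac{k}{9} - \frac{k^{2}}{9}$ ($q{\left(k \right)} = - \frac{\left(0 + 7\right) + \left(k + k k\right)}{9} = - \frac{7 + \left(k + k^{2}\right)}{9} = - \frac{7 + k + k^{2}}{9} = - \frac{7}{9} - \frac{k}{9} - \frac{k^{2}}{9}$)
$q{\left(13 \right)} + 170 = \left(- \frac{7}{9} - \frac{13}{9} - \frac{13^{2}}{9}\right) + 170 = \left(- \frac{7}{9} - \frac{13}{9} - \frac{169}{9}\right) + 170 = -21 + 170 = 149$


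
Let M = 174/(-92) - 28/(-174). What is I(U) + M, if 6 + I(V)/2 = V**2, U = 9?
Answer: 593375/4002 ≈ 148.27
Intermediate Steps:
M = -6925/4002 (M = 174*(-1/92) - 28*(-1/174) = -87/46 + 14/87 = -6925/4002 ≈ -1.7304)
I(V) = -12 + 2*V**2
I(U) + M = (-12 + 2*9**2) - 6925/4002 = (-12 + 2*81) - 6925/4002 = (-12 + 162) - 6925/4002 = 150 - 6925/4002 = 593375/4002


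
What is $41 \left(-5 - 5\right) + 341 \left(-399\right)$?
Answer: $-136469$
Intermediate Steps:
$41 \left(-5 - 5\right) + 341 \left(-399\right) = 41 \left(-10\right) - 136059 = -410 - 136059 = -136469$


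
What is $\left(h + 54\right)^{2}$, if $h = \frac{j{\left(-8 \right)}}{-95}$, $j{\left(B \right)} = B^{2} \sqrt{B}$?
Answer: $\frac{26284132}{9025} - \frac{13824 i \sqrt{2}}{95} \approx 2912.4 - 205.79 i$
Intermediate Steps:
$j{\left(B \right)} = B^{\frac{5}{2}}$
$h = - \frac{128 i \sqrt{2}}{95}$ ($h = \frac{\left(-8\right)^{\frac{5}{2}}}{-95} = 128 i \sqrt{2} \left(- \frac{1}{95}\right) = - \frac{128 i \sqrt{2}}{95} \approx - 1.9055 i$)
$\left(h + 54\right)^{2} = \left(- \frac{128 i \sqrt{2}}{95} + 54\right)^{2} = \left(54 - \frac{128 i \sqrt{2}}{95}\right)^{2}$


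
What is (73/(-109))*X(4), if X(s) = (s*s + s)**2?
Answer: -29200/109 ≈ -267.89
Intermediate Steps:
X(s) = (s + s**2)**2 (X(s) = (s**2 + s)**2 = (s + s**2)**2)
(73/(-109))*X(4) = (73/(-109))*(4**2*(1 + 4)**2) = (-1/109*73)*(16*5**2) = -1168*25/109 = -73/109*400 = -29200/109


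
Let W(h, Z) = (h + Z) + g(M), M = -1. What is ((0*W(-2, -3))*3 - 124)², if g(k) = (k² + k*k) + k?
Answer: 15376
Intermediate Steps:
g(k) = k + 2*k² (g(k) = (k² + k²) + k = 2*k² + k = k + 2*k²)
W(h, Z) = 1 + Z + h (W(h, Z) = (h + Z) - (1 + 2*(-1)) = (Z + h) - (1 - 2) = (Z + h) - 1*(-1) = (Z + h) + 1 = 1 + Z + h)
((0*W(-2, -3))*3 - 124)² = ((0*(1 - 3 - 2))*3 - 124)² = ((0*(-4))*3 - 124)² = (0*3 - 124)² = (0 - 124)² = (-124)² = 15376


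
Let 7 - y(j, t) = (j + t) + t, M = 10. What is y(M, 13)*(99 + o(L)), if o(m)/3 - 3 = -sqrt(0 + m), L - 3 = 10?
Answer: -3132 + 87*sqrt(13) ≈ -2818.3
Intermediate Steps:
L = 13 (L = 3 + 10 = 13)
y(j, t) = 7 - j - 2*t (y(j, t) = 7 - ((j + t) + t) = 7 - (j + 2*t) = 7 + (-j - 2*t) = 7 - j - 2*t)
o(m) = 9 - 3*sqrt(m) (o(m) = 9 + 3*(-sqrt(0 + m)) = 9 + 3*(-sqrt(m)) = 9 - 3*sqrt(m))
y(M, 13)*(99 + o(L)) = (7 - 1*10 - 2*13)*(99 + (9 - 3*sqrt(13))) = (7 - 10 - 26)*(108 - 3*sqrt(13)) = -29*(108 - 3*sqrt(13)) = -3132 + 87*sqrt(13)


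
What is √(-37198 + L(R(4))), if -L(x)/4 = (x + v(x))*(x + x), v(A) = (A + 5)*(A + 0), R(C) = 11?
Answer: I*√53654 ≈ 231.63*I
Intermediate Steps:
v(A) = A*(5 + A) (v(A) = (5 + A)*A = A*(5 + A))
L(x) = -8*x*(x + x*(5 + x)) (L(x) = -4*(x + x*(5 + x))*(x + x) = -4*(x + x*(5 + x))*2*x = -8*x*(x + x*(5 + x)))
√(-37198 + L(R(4))) = √(-37198 - 8*11²*(6 + 11)) = √(-37198 - 8*121*17) = √(-37198 - 16456) = √(-53654) = I*√53654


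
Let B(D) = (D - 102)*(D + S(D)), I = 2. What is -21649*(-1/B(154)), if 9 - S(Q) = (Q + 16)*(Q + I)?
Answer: -21649/1370564 ≈ -0.015796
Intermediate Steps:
S(Q) = 9 - (2 + Q)*(16 + Q) (S(Q) = 9 - (Q + 16)*(Q + 2) = 9 - (16 + Q)*(2 + Q) = 9 - (2 + Q)*(16 + Q))
B(D) = (-102 + D)*(-23 - D² - 17*D) (B(D) = (D - 102)*(D + (-23 - D² - 18*D)) = (-102 + D)*(-23 - D² - 17*D))
-21649*(-1/B(154)) = -21649*(-1/(2346 - 1*154³ + 85*154² + 1711*154)) = -21649*(-1/(2346 - 1*3652264 + 85*23716 + 263494)) = -21649*(-1/(2346 - 3652264 + 2015860 + 263494)) = -21649/((-1*(-1370564))) = -21649/1370564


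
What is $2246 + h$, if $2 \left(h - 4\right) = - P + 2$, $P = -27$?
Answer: $\frac{4529}{2} \approx 2264.5$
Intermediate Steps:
$h = \frac{37}{2}$ ($h = 4 + \frac{\left(-1\right) \left(-27\right) + 2}{2} = 4 + \frac{27 + 2}{2} = 4 + \frac{1}{2} \cdot 29 = 4 + \frac{29}{2} = \frac{37}{2} \approx 18.5$)
$2246 + h = 2246 + \frac{37}{2} = \frac{4529}{2}$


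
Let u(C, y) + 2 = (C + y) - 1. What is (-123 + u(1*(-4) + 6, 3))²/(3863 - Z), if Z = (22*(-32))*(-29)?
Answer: -14641/16553 ≈ -0.88449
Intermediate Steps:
u(C, y) = -3 + C + y (u(C, y) = -2 + ((C + y) - 1) = -2 + (-1 + C + y) = -3 + C + y)
Z = 20416 (Z = -704*(-29) = 20416)
(-123 + u(1*(-4) + 6, 3))²/(3863 - Z) = (-123 + (-3 + (1*(-4) + 6) + 3))²/(3863 - 1*20416) = (-123 + (-3 + (-4 + 6) + 3))²/(3863 - 20416) = (-123 + (-3 + 2 + 3))²/(-16553) = (-123 + 2)²*(-1/16553) = (-121)²*(-1/16553) = 14641*(-1/16553) = -14641/16553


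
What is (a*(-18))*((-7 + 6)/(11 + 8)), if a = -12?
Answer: -216/19 ≈ -11.368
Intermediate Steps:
(a*(-18))*((-7 + 6)/(11 + 8)) = (-12*(-18))*((-7 + 6)/(11 + 8)) = 216*(-1/19) = -216/19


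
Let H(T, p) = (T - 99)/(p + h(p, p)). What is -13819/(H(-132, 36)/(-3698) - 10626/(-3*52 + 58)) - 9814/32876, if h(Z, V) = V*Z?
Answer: -2616914595169777/20485228697186 ≈ -127.75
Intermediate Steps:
H(T, p) = (-99 + T)/(p + p²) (H(T, p) = (T - 99)/(p + p*p) = (-99 + T)/(p + p²))
-13819/(H(-132, 36)/(-3698) - 10626/(-3*52 + 58)) - 9814/32876 = -13819/(((-99 - 132)/(36*(1 + 36)))/(-3698) - 10626/(-3*52 + 58)) - 9814/32876 = -13819/(((1/36)*(-231)/37)*(-1/3698) - 10626/(-156 + 58)) - 9814*1/32876 = -13819/(((1/36)*(1/37)*(-231))*(-1/3698) - 10626/(-98)) - 4907/16438 = -13819/(-77/444*(-1/3698) - 10626*(-1/98)) - 4907/16438 = -13819/(77/1641912 + 759/7) - 4907/16438 = -13819/1246211747/11493384 - 4907/16438 = -13819*11493384/1246211747 - 4907/16438 = -158827073496/1246211747 - 4907/16438 = -2616914595169777/20485228697186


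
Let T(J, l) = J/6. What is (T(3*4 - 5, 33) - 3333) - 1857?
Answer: -31133/6 ≈ -5188.8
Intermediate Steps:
T(J, l) = J/6 (T(J, l) = J*(⅙) = J/6)
(T(3*4 - 5, 33) - 3333) - 1857 = ((3*4 - 5)/6 - 3333) - 1857 = ((12 - 5)/6 - 3333) - 1857 = ((⅙)*7 - 3333) - 1857 = (7/6 - 3333) - 1857 = -19991/6 - 1857 = -31133/6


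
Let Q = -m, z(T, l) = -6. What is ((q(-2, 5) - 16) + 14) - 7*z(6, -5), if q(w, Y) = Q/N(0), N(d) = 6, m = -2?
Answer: 121/3 ≈ 40.333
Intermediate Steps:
Q = 2 (Q = -1*(-2) = 2)
q(w, Y) = ⅓ (q(w, Y) = 2/6 = 2*(⅙) = ⅓)
((q(-2, 5) - 16) + 14) - 7*z(6, -5) = ((⅓ - 16) + 14) - 7*(-6) = (-47/3 + 14) + 42 = -5/3 + 42 = 121/3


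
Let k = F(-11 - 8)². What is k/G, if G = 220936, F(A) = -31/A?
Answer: 961/79757896 ≈ 1.2049e-5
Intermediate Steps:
k = 961/361 (k = (-31/(-11 - 8))² = (-31/(-19))² = (-31*(-1/19))² = (31/19)² = 961/361 ≈ 2.6620)
k/G = (961/361)/220936 = (961/361)*(1/220936) = 961/79757896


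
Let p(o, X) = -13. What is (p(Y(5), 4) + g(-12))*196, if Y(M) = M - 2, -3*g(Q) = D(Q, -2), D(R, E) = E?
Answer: -7252/3 ≈ -2417.3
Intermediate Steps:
g(Q) = ⅔ (g(Q) = -⅓*(-2) = ⅔)
Y(M) = -2 + M
(p(Y(5), 4) + g(-12))*196 = (-13 + ⅔)*196 = -37/3*196 = -7252/3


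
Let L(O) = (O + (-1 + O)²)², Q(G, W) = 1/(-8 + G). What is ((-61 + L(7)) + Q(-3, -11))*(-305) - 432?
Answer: -6003187/11 ≈ -5.4574e+5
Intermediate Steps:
((-61 + L(7)) + Q(-3, -11))*(-305) - 432 = ((-61 + (7 + (-1 + 7)²)²) + 1/(-8 - 3))*(-305) - 432 = ((-61 + (7 + 6²)²) + 1/(-11))*(-305) - 432 = ((-61 + (7 + 36)²) - 1/11)*(-305) - 432 = ((-61 + 43²) - 1/11)*(-305) - 432 = ((-61 + 1849) - 1/11)*(-305) - 432 = (1788 - 1/11)*(-305) - 432 = (19667/11)*(-305) - 432 = -5998435/11 - 432 = -6003187/11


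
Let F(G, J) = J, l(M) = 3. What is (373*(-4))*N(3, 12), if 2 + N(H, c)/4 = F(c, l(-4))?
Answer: -5968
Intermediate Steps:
N(H, c) = 4 (N(H, c) = -8 + 4*3 = -8 + 12 = 4)
(373*(-4))*N(3, 12) = (373*(-4))*4 = -1492*4 = -5968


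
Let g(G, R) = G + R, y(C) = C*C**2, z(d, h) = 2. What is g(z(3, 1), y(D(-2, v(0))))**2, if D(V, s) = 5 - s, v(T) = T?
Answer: 16129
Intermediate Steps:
y(C) = C**3
g(z(3, 1), y(D(-2, v(0))))**2 = (2 + (5 - 1*0)**3)**2 = (2 + (5 + 0)**3)**2 = (2 + 5**3)**2 = (2 + 125)**2 = 127**2 = 16129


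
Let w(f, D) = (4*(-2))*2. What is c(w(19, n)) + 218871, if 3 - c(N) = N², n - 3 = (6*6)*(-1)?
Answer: 218618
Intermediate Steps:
n = -33 (n = 3 + (6*6)*(-1) = 3 + 36*(-1) = 3 - 36 = -33)
w(f, D) = -16 (w(f, D) = -8*2 = -16)
c(N) = 3 - N²
c(w(19, n)) + 218871 = (3 - 1*(-16)²) + 218871 = (3 - 1*256) + 218871 = (3 - 256) + 218871 = -253 + 218871 = 218618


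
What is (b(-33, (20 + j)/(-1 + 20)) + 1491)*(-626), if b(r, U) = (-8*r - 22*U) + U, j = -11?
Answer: -20755656/19 ≈ -1.0924e+6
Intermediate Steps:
b(r, U) = -21*U - 8*r (b(r, U) = (-22*U - 8*r) + U = -21*U - 8*r)
(b(-33, (20 + j)/(-1 + 20)) + 1491)*(-626) = ((-21*(20 - 11)/(-1 + 20) - 8*(-33)) + 1491)*(-626) = ((-189/19 + 264) + 1491)*(-626) = (4827/19 + 1491)*(-626) = (33156/19)*(-626) = -20755656/19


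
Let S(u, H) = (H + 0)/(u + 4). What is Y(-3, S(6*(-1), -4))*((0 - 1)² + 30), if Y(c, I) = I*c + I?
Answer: -124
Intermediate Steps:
S(u, H) = H/(4 + u)
Y(c, I) = I + I*c
Y(-3, S(6*(-1), -4))*((0 - 1)² + 30) = ((-4/(4 + 6*(-1)))*(1 - 3))*((0 - 1)² + 30) = (-4/(4 - 6)*(-2))*((-1)² + 30) = (-4/(-2)*(-2))*(1 + 30) = (-4*(-½)*(-2))*31 = (2*(-2))*31 = -4*31 = -124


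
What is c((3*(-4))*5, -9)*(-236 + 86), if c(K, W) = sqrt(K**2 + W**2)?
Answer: -450*sqrt(409) ≈ -9100.7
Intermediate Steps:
c((3*(-4))*5, -9)*(-236 + 86) = sqrt(((3*(-4))*5)**2 + (-9)**2)*(-236 + 86) = sqrt((-12*5)**2 + 81)*(-150) = sqrt((-60)**2 + 81)*(-150) = sqrt(3600 + 81)*(-150) = sqrt(3681)*(-150) = (3*sqrt(409))*(-150) = -450*sqrt(409)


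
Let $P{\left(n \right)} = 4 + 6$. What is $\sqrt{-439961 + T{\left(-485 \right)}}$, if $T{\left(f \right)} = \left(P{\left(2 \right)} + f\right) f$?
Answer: $i \sqrt{209586} \approx 457.81 i$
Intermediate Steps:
$P{\left(n \right)} = 10$
$T{\left(f \right)} = f \left(10 + f\right)$ ($T{\left(f \right)} = \left(10 + f\right) f = f \left(10 + f\right)$)
$\sqrt{-439961 + T{\left(-485 \right)}} = \sqrt{-439961 - 485 \left(10 - 485\right)} = \sqrt{-439961 - -230375} = \sqrt{-439961 + 230375} = \sqrt{-209586} = i \sqrt{209586}$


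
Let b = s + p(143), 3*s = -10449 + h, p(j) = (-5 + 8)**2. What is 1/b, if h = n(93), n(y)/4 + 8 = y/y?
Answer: -3/10450 ≈ -0.00028708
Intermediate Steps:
p(j) = 9 (p(j) = 3**2 = 9)
n(y) = -28 (n(y) = -32 + 4*(y/y) = -32 + 4*1 = -32 + 4 = -28)
h = -28
s = -10477/3 (s = (-10449 - 28)/3 = (1/3)*(-10477) = -10477/3 ≈ -3492.3)
b = -10450/3 (b = -10477/3 + 9 = -10450/3 ≈ -3483.3)
1/b = 1/(-10450/3) = -3/10450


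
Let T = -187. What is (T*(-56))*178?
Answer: 1864016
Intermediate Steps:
(T*(-56))*178 = -187*(-56)*178 = 10472*178 = 1864016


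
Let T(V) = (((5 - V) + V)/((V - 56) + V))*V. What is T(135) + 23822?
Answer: 5098583/214 ≈ 23825.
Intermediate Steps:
T(V) = 5*V/(-56 + 2*V) (T(V) = (5/((-56 + V) + V))*V = (5/(-56 + 2*V))*V = 5*V/(-56 + 2*V))
T(135) + 23822 = (5/2)*135/(-28 + 135) + 23822 = (5/2)*135/107 + 23822 = (5/2)*135*(1/107) + 23822 = 675/214 + 23822 = 5098583/214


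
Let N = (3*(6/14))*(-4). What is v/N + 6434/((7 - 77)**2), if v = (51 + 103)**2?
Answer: -101653397/22050 ≈ -4610.1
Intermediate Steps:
v = 23716 (v = 154**2 = 23716)
N = -36/7 (N = (3*(6*(1/14)))*(-4) = (3*(3/7))*(-4) = (9/7)*(-4) = -36/7 ≈ -5.1429)
v/N + 6434/((7 - 77)**2) = 23716/(-36/7) + 6434/((7 - 77)**2) = 23716*(-7/36) + 6434/((-70)**2) = -41503/9 + 6434/4900 = -41503/9 + 6434*(1/4900) = -41503/9 + 3217/2450 = -101653397/22050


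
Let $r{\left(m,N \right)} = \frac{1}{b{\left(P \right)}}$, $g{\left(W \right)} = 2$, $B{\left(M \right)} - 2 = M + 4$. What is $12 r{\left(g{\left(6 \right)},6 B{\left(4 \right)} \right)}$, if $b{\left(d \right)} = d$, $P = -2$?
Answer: $-6$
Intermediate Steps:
$B{\left(M \right)} = 6 + M$ ($B{\left(M \right)} = 2 + \left(M + 4\right) = 2 + \left(4 + M\right) = 6 + M$)
$r{\left(m,N \right)} = - \frac{1}{2}$ ($r{\left(m,N \right)} = \frac{1}{-2} = - \frac{1}{2}$)
$12 r{\left(g{\left(6 \right)},6 B{\left(4 \right)} \right)} = 12 \left(- \frac{1}{2}\right) = -6$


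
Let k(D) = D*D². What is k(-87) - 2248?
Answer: -660751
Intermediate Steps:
k(D) = D³
k(-87) - 2248 = (-87)³ - 2248 = -658503 - 2248 = -660751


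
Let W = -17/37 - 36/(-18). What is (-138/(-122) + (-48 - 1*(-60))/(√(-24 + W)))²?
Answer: (19113 - 244*I*√30747)²/285508609 ≈ -5.1321 - 5.7284*I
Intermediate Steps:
W = 57/37 (W = -17*1/37 - 36*(-1/18) = -17/37 + 2 = 57/37 ≈ 1.5405)
(-138/(-122) + (-48 - 1*(-60))/(√(-24 + W)))² = (-138/(-122) + (-48 - 1*(-60))/(√(-24 + 57/37)))² = (-138*(-1/122) + (-48 + 60)/(√(-831/37)))² = (69/61 + 12/((I*√30747/37)))² = (69/61 + 12*(-I*√30747/831))² = (69/61 - 4*I*√30747/277)²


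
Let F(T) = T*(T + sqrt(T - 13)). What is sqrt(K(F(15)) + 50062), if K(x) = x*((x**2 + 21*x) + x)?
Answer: sqrt(12868087 + 2433375*sqrt(2)) ≈ 4038.5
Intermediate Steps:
F(T) = T*(T + sqrt(-13 + T))
K(x) = x*(x**2 + 22*x)
sqrt(K(F(15)) + 50062) = sqrt((15*(15 + sqrt(-13 + 15)))**2*(22 + 15*(15 + sqrt(-13 + 15))) + 50062) = sqrt((15*(15 + sqrt(2)))**2*(22 + 15*(15 + sqrt(2))) + 50062) = sqrt((225 + 15*sqrt(2))**2*(22 + (225 + 15*sqrt(2))) + 50062) = sqrt((225 + 15*sqrt(2))**2*(247 + 15*sqrt(2)) + 50062) = sqrt(50062 + (225 + 15*sqrt(2))**2*(247 + 15*sqrt(2)))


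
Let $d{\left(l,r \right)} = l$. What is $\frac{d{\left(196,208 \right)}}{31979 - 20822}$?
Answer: $\frac{196}{11157} \approx 0.017567$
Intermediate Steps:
$\frac{d{\left(196,208 \right)}}{31979 - 20822} = \frac{196}{31979 - 20822} = \frac{196}{11157}$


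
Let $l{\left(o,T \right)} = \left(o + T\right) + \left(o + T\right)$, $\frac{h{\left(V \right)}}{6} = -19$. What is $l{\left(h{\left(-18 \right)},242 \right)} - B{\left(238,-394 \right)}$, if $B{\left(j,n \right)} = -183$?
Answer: $439$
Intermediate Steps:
$h{\left(V \right)} = -114$ ($h{\left(V \right)} = 6 \left(-19\right) = -114$)
$l{\left(o,T \right)} = 2 T + 2 o$ ($l{\left(o,T \right)} = \left(T + o\right) + \left(T + o\right) = 2 T + 2 o$)
$l{\left(h{\left(-18 \right)},242 \right)} - B{\left(238,-394 \right)} = \left(2 \cdot 242 + 2 \left(-114\right)\right) - -183 = \left(484 - 228\right) + 183 = 256 + 183 = 439$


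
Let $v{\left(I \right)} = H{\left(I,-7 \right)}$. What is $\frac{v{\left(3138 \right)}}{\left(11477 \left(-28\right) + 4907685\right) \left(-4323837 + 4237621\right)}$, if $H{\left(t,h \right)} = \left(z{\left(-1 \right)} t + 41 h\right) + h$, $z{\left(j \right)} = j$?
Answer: $\frac{3}{345642431} \approx 8.6795 \cdot 10^{-9}$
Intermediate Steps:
$H{\left(t,h \right)} = - t + 42 h$ ($H{\left(t,h \right)} = \left(- t + 41 h\right) + h = - t + 42 h$)
$v{\left(I \right)} = -294 - I$ ($v{\left(I \right)} = - I + 42 \left(-7\right) = - I - 294 = -294 - I$)
$\frac{v{\left(3138 \right)}}{\left(11477 \left(-28\right) + 4907685\right) \left(-4323837 + 4237621\right)} = \frac{-294 - 3138}{\left(11477 \left(-28\right) + 4907685\right) \left(-4323837 + 4237621\right)} = \frac{-294 - 3138}{\left(-321356 + 4907685\right) \left(-86216\right)} = - \frac{3432}{4586329 \left(-86216\right)} = - \frac{3432}{-395414941064} = \left(-3432\right) \left(- \frac{1}{395414941064}\right) = \frac{3}{345642431}$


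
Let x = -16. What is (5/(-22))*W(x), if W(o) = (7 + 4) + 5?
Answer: -40/11 ≈ -3.6364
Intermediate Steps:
W(o) = 16 (W(o) = 11 + 5 = 16)
(5/(-22))*W(x) = (5/(-22))*16 = (5*(-1/22))*16 = -5/22*16 = -40/11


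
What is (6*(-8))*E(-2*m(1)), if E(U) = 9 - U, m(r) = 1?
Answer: -528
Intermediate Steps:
(6*(-8))*E(-2*m(1)) = (6*(-8))*(9 - (-2)) = -48*(9 - 1*(-2)) = -48*(9 + 2) = -48*11 = -528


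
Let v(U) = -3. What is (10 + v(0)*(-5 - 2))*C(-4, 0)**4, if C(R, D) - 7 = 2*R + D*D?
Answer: 31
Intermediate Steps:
C(R, D) = 7 + D**2 + 2*R (C(R, D) = 7 + (2*R + D*D) = 7 + (2*R + D**2) = 7 + (D**2 + 2*R) = 7 + D**2 + 2*R)
(10 + v(0)*(-5 - 2))*C(-4, 0)**4 = (10 - 3*(-5 - 2))*(7 + 0**2 + 2*(-4))**4 = (10 - 3*(-7))*(7 + 0 - 8)**4 = (10 + 21)*(-1)**4 = 31*1 = 31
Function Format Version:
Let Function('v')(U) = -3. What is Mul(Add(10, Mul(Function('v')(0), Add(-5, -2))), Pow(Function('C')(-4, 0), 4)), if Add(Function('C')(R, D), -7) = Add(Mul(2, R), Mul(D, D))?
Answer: 31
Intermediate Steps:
Function('C')(R, D) = Add(7, Pow(D, 2), Mul(2, R)) (Function('C')(R, D) = Add(7, Add(Mul(2, R), Mul(D, D))) = Add(7, Add(Mul(2, R), Pow(D, 2))) = Add(7, Add(Pow(D, 2), Mul(2, R))) = Add(7, Pow(D, 2), Mul(2, R)))
Mul(Add(10, Mul(Function('v')(0), Add(-5, -2))), Pow(Function('C')(-4, 0), 4)) = Mul(Add(10, Mul(-3, Add(-5, -2))), Pow(Add(7, Pow(0, 2), Mul(2, -4)), 4)) = Mul(Add(10, Mul(-3, -7)), Pow(Add(7, 0, -8), 4)) = Mul(Add(10, 21), Pow(-1, 4)) = Mul(31, 1) = 31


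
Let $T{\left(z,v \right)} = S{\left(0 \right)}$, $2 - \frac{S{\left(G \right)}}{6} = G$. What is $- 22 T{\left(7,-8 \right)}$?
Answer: $-264$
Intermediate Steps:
$S{\left(G \right)} = 12 - 6 G$
$T{\left(z,v \right)} = 12$ ($T{\left(z,v \right)} = 12 - 0 = 12 + 0 = 12$)
$- 22 T{\left(7,-8 \right)} = \left(-22\right) 12 = -264$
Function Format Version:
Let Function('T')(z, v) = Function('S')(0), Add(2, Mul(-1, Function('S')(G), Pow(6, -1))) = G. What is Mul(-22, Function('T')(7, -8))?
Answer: -264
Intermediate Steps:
Function('S')(G) = Add(12, Mul(-6, G))
Function('T')(z, v) = 12 (Function('T')(z, v) = Add(12, Mul(-6, 0)) = Add(12, 0) = 12)
Mul(-22, Function('T')(7, -8)) = Mul(-22, 12) = -264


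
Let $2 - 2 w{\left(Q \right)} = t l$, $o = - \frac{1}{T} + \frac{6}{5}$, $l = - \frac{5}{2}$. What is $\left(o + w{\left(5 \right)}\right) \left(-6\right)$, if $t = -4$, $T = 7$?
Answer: $\frac{618}{35} \approx 17.657$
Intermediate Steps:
$l = - \frac{5}{2}$ ($l = \left(-5\right) \frac{1}{2} = - \frac{5}{2} \approx -2.5$)
$o = \frac{37}{35}$ ($o = - \frac{1}{7} + \frac{6}{5} = \frac{37}{35} \approx 1.0571$)
$w{\left(Q \right)} = -4$ ($w{\left(Q \right)} = 1 - \frac{\left(-4\right) \left(- \frac{5}{2}\right)}{2} = 1 - 5 = -4$)
$\left(o + w{\left(5 \right)}\right) \left(-6\right) = \left(\frac{37}{35} - 4\right) \left(-6\right) = \left(- \frac{103}{35}\right) \left(-6\right) = \frac{618}{35}$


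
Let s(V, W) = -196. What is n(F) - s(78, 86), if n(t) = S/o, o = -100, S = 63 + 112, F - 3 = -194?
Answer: 777/4 ≈ 194.25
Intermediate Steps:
F = -191 (F = 3 - 194 = -191)
S = 175
n(t) = -7/4 (n(t) = 175/(-100) = 175*(-1/100) = -7/4)
n(F) - s(78, 86) = -7/4 - 1*(-196) = -7/4 + 196 = 777/4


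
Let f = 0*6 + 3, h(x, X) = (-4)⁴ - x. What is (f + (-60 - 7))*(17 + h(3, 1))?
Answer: -17280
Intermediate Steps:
h(x, X) = 256 - x
f = 3 (f = 0 + 3 = 3)
(f + (-60 - 7))*(17 + h(3, 1)) = (3 + (-60 - 7))*(17 + (256 - 1*3)) = (3 - 67)*(17 + (256 - 3)) = -64*(17 + 253) = -64*270 = -17280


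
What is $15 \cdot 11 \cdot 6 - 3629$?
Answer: $-2639$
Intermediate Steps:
$15 \cdot 11 \cdot 6 - 3629 = 165 \cdot 6 - 3629 = 990 - 3629 = -2639$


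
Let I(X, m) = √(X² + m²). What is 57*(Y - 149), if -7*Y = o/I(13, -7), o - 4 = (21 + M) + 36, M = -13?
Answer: -8493 - 1368*√218/763 ≈ -8519.5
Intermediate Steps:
o = 48 (o = 4 + ((21 - 13) + 36) = 4 + (8 + 36) = 4 + 44 = 48)
Y = -24*√218/763 (Y = -48/(7*(√(13² + (-7)²))) = -48/(7*(√(169 + 49))) = -48/(7*(√218)) = -48*√218/218/7 = -24*√218/763 ≈ -0.46442)
57*(Y - 149) = 57*(-24*√218/763 - 149) = 57*(-149 - 24*√218/763) = -8493 - 1368*√218/763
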